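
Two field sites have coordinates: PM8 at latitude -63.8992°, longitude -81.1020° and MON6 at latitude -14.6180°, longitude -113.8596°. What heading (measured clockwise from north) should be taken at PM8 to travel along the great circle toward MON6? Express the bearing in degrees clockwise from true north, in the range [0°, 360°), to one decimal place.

319.8°

Δλ = -32.7576°
y = sin Δλ · cos φ₂ = -0.523571
x = cos φ₁ sin φ₂ − sin φ₁ cos φ₂ cos Δλ = 0.619728
θ = atan2(y, x) = -40.1924° → 319.8076° (mod 360°)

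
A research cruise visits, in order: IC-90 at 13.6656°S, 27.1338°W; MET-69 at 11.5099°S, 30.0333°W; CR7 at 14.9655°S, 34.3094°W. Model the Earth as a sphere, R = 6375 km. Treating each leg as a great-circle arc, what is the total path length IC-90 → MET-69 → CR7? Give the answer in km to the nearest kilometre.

IC-90→MET-69: c = 0.062085 rad, d = 395.79 km
MET-69→CR7: c = 0.094411 rad, d = 601.87 km
Total = 395.79 + 601.87 = 997.66 km

998 km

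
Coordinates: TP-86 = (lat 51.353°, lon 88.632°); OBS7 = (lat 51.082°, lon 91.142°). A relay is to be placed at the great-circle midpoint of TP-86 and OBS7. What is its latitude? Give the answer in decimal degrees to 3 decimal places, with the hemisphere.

Bx = cos φ₂ cos Δλ = 0.627605,  By = cos φ₂ sin Δλ = 0.027512
φₘ = atan2(sin φ₁ + sin φ₂, √((cos φ₁ + Bx)² + By²)) = 51.22421°
λₘ = λ₁ + atan2(By, cos φ₁ + Bx) = 89.89069°

51.224°N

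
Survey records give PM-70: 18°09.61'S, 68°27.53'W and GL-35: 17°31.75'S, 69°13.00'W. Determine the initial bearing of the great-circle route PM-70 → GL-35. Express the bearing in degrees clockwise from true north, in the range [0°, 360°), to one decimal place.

PM-70: φ = -18.16017°, λ = -68.45883°
GL-35: φ = -17.52917°, λ = -69.21667°
Δλ = -0.7578°
y = sin Δλ · cos φ₂ = -0.012612
x = cos φ₁ sin φ₂ − sin φ₁ cos φ₂ cos Δλ = 0.010987
θ = atan2(y, x) = -48.9399° → 311.0601° (mod 360°)

311.1°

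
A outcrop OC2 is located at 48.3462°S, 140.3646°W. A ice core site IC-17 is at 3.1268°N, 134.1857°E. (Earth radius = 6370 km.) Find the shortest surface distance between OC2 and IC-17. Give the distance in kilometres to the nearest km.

Δφ = 51.4730°,  Δλ = -85.4497°
a = sin²(Δφ/2) + cos φ₁ cos φ₂ sin²(Δλ/2) = 0.494053
c = 2·arcsin(√a) = 1.558902 rad = 89.3185°
d = R·c = 6370 × 1.558902 = 9930.2 km

9930 km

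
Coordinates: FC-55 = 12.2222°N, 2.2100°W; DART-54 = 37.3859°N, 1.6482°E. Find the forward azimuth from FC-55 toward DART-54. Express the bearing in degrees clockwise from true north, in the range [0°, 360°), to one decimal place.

Δλ = 3.8582°
y = sin Δλ · cos φ₂ = 0.053464
x = cos φ₁ sin φ₂ − sin φ₁ cos φ₂ cos Δλ = 0.425587
θ = atan2(y, x) = 7.1602° → 7.1602° (mod 360°)

7.2°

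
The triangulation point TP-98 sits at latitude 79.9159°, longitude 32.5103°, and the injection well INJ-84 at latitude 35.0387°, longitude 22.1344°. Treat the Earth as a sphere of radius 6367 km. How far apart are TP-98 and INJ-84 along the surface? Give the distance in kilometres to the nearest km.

Δφ = -44.8772°,  Δλ = -10.3759°
a = sin²(Δφ/2) + cos φ₁ cos φ₂ sin²(Δλ/2) = 0.146862
c = 2·arcsin(√a) = 0.786572 rad = 45.0672°
d = R·c = 6367 × 0.786572 = 5008.1 km

5008 km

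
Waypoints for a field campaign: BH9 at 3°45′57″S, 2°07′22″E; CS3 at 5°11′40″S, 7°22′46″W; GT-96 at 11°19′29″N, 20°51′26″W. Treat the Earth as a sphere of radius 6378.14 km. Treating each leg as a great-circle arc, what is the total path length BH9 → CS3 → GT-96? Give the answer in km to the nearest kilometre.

BH9: φ = -3.76583°, λ = +2.12278°
CS3: φ = -5.19444°, λ = -7.37944°
GT-96: φ = +11.32472°, λ = -20.85722°
BH9→CS3: c = 0.167202 rad, d = 1066.44 km
CS3→GT-96: c = 0.371367 rad, d = 2368.63 km
Total = 1066.44 + 2368.63 = 3435.07 km

3435 km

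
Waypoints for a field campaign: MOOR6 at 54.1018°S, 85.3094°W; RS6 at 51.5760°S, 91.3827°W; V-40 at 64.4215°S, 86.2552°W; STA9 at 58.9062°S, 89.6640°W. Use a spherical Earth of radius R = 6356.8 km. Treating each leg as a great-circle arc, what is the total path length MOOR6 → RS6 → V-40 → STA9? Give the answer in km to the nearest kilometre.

MOOR6→RS6: c = 0.077695 rad, d = 493.89 km
RS6→V-40: c = 0.228976 rad, d = 1455.55 km
V-40→STA9: c = 0.100281 rad, d = 637.47 km
Total = 493.89 + 1455.55 + 637.47 = 2586.91 km

2587 km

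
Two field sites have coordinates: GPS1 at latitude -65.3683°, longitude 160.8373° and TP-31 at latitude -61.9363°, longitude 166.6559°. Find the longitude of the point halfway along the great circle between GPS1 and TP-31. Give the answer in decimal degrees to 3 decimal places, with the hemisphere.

163.923°E

Bx = cos φ₂ cos Δλ = 0.468029,  By = cos φ₂ sin Δλ = 0.047694
φₘ = atan2(sin φ₁ + sin φ₂, √((cos φ₁ + Bx)² + By²)) = -63.68157°
λₘ = λ₁ + atan2(By, cos φ₁ + Bx) = 163.92274°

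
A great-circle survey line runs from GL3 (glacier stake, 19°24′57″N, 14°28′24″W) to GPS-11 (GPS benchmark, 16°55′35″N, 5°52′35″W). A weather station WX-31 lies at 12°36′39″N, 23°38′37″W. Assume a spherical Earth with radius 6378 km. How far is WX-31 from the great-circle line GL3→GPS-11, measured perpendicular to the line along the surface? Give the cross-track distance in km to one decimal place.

972.6 km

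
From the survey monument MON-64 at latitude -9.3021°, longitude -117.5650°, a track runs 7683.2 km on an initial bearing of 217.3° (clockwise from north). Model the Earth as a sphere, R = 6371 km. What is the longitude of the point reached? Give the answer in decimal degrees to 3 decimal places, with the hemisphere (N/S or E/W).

174.718°E

δ = d/R = 7683.2/6371 = 1.205965 rad
φ₂ = arcsin(sin φ₁ cos δ + cos φ₁ sin δ cos θ)
   = arcsin(-0.16164·0.35679 + 0.98685·0.93418·-0.79547) = -52.28076°
λ₂ = λ₁ + atan2(sin θ sin δ cos φ₁, cos δ − sin φ₁ sin φ₂) = 174.71821°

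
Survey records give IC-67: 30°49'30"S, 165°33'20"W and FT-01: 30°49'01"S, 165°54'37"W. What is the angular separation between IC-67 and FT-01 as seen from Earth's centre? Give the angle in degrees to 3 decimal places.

IC-67: φ = -30.82500°, λ = -165.55556°
FT-01: φ = -30.81694°, λ = -165.91028°
Δφ = 0.0081°,  Δλ = -0.3547°
a = sin²(Δφ/2) + cos φ₁ cos φ₂ sin²(Δλ/2) = 0.000007
c = 2·arcsin(√a) = 0.005319 rad = 0.3047°

0.305°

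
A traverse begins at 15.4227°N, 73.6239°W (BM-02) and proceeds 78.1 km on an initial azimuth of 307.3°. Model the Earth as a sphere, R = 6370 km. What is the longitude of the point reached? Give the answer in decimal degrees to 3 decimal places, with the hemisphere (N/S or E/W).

74.205°W

δ = d/R = 78.1/6370 = 0.012261 rad
φ₂ = arcsin(sin φ₁ cos δ + cos φ₁ sin δ cos θ)
   = arcsin(0.26594·0.99992 + 0.96399·0.01226·0.60599) = 15.84763°
λ₂ = λ₁ + atan2(sin θ sin δ cos φ₁, cos δ − sin φ₁ sin φ₂) = -74.20478°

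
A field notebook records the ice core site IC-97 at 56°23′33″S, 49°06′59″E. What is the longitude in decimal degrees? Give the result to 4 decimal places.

49° + 6′/60 + 59″/3600 = 49 + 0.10000 + 0.01639 = 49.1164°

49.1164°E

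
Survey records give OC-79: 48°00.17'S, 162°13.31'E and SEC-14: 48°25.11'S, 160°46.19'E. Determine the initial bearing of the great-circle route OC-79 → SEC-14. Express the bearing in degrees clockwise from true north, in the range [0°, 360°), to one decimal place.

246.2°

OC-79: φ = -48.00283°, λ = +162.22183°
SEC-14: φ = -48.41850°, λ = +160.76983°
Δλ = -1.4520°
y = sin Δλ · cos φ₂ = -0.016817
x = cos φ₁ sin φ₂ − sin φ₁ cos φ₂ cos Δλ = -0.007413
θ = atan2(y, x) = -113.7877° → 246.2123° (mod 360°)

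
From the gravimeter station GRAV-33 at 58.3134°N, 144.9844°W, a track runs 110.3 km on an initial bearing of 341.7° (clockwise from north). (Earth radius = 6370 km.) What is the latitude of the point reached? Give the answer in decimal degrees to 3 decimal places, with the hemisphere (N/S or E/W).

δ = d/R = 110.3/6370 = 0.017316 rad
φ₂ = arcsin(sin φ₁ cos δ + cos φ₁ sin δ cos θ)
   = arcsin(0.85093·0.99985 + 0.52527·0.01731·0.94943) = 59.25392°
λ₂ = λ₁ + atan2(sin θ sin δ cos φ₁, cos δ − sin φ₁ sin φ₂) = -145.59372°

59.254°N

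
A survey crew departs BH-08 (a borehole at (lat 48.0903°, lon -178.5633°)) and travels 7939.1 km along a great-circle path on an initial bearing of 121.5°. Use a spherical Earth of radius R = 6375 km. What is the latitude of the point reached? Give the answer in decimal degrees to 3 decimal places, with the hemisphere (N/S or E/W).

δ = d/R = 7939.1/6375 = 1.245349 rad
φ₂ = arcsin(sin φ₁ cos δ + cos φ₁ sin δ cos θ)
   = arcsin(0.74420·0.31973 + 0.66796·0.94751·-0.52250) = -5.32141°
λ₂ = λ₁ + atan2(sin θ sin δ cos φ₁, cos δ − sin φ₁ sin φ₂) = -124.33230°

5.321°S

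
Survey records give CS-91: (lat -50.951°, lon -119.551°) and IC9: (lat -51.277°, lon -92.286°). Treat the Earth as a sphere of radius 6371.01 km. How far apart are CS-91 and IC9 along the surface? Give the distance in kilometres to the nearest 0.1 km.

Δφ = -0.3260°,  Δλ = 27.2650°
a = sin²(Δφ/2) + cos φ₁ cos φ₂ sin²(Δλ/2) = 0.021900
c = 2·arcsin(√a) = 0.297067 rad = 17.0207°
d = R·c = 6371.01 × 0.297067 = 1892.6 km

1892.6 km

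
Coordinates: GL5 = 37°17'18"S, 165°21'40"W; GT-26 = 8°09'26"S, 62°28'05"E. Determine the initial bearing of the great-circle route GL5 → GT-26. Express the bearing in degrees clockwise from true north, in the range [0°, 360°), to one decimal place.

GL5: φ = -37.28833°, λ = -165.36111°
GT-26: φ = -8.15722°, λ = +62.46806°
Δλ = -132.1708°
y = sin Δλ · cos φ₂ = -0.733648
x = cos φ₁ sin φ₂ − sin φ₁ cos φ₂ cos Δλ = -0.515490
θ = atan2(y, x) = -125.0934° → 234.9066° (mod 360°)

234.9°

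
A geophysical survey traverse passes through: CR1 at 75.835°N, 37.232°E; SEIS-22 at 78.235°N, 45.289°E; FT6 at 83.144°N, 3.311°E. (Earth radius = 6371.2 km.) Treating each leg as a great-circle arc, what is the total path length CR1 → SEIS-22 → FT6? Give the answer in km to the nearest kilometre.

1231 km

CR1→SEIS-22: c = 0.052345 rad, d = 333.50 km
SEIS-22→FT6: c = 0.140927 rad, d = 897.87 km
Total = 333.50 + 897.87 = 1231.38 km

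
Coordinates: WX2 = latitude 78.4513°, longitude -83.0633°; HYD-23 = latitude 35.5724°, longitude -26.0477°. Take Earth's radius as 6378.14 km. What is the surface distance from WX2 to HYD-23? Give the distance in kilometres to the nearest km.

Δφ = -42.8789°,  Δλ = 57.0156°
a = sin²(Δφ/2) + cos φ₁ cos φ₂ sin²(Δλ/2) = 0.170697
c = 2·arcsin(√a) = 0.851832 rad = 48.8064°
d = R·c = 6378.14 × 0.851832 = 5433.1 km

5433 km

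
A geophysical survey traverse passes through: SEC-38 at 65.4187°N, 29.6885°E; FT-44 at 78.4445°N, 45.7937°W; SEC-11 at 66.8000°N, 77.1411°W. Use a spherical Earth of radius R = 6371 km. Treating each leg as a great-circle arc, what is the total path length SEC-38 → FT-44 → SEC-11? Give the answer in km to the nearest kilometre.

4314 km

SEC-38→FT-44: c = 0.423080 rad, d = 2695.44 km
FT-44→SEC-11: c = 0.254061 rad, d = 1618.62 km
Total = 2695.44 + 1618.62 = 4314.06 km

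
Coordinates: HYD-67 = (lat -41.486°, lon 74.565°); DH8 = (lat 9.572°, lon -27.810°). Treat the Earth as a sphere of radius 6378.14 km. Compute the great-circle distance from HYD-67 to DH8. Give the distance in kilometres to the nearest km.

11752 km

Δφ = 51.0580°,  Δλ = -102.3750°
a = sin²(Δφ/2) + cos φ₁ cos φ₂ sin²(Δλ/2) = 0.634231
c = 2·arcsin(√a) = 1.842593 rad = 105.5728°
d = R·c = 6378.14 × 1.842593 = 11752.3 km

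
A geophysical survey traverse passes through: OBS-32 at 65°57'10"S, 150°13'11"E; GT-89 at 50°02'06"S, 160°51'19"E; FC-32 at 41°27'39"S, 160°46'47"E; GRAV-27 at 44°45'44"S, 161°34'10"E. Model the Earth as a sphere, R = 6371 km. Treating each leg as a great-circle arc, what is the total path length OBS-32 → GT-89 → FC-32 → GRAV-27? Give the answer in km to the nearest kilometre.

3198 km

OBS-32: φ = -65.95278°, λ = +150.21972°
GT-89: φ = -50.03500°, λ = +160.85528°
FC-32: φ = -41.46083°, λ = +160.77972°
GRAV-27: φ = -44.76222°, λ = +161.56944°
OBS-32→GT-89: c = 0.293767 rad, d = 1871.59 km
GT-89→FC-32: c = 0.149650 rad, d = 953.42 km
FC-32→GRAV-27: c = 0.058491 rad, d = 372.65 km
Total = 1871.59 + 953.42 + 372.65 = 3197.66 km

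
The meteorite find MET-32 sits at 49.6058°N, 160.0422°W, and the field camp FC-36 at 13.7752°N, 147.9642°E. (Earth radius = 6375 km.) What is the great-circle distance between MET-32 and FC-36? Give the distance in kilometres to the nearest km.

Δφ = -35.8306°,  Δλ = -51.9936°
a = sin²(Δφ/2) + cos φ₁ cos φ₂ sin²(Δλ/2) = 0.215549
c = 2·arcsin(√a) = 0.965625 rad = 55.3263°
d = R·c = 6375 × 0.965625 = 6155.9 km

6156 km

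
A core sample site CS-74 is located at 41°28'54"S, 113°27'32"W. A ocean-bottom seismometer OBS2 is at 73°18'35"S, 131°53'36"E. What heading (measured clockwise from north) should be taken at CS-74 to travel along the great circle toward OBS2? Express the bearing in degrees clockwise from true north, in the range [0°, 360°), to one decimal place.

CS-74: φ = -41.48167°, λ = -113.45889°
OBS2: φ = -73.30972°, λ = +131.89333°
Δλ = -114.6478°
y = sin Δλ · cos φ₂ = -0.261031
x = cos φ₁ sin φ₂ − sin φ₁ cos φ₂ cos Δλ = -0.796941
θ = atan2(y, x) = -161.8643° → 198.1357° (mod 360°)

198.1°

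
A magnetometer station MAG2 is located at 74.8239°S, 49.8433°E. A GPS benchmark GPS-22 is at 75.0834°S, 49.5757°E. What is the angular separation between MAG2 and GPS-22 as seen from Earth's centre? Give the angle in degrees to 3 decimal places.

0.269°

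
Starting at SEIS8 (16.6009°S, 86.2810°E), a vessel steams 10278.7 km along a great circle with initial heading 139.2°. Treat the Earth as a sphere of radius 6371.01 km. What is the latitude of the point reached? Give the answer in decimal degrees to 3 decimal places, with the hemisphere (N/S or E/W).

45.449°S

δ = d/R = 10278.7/6371.01 = 1.613355 rad
φ₂ = arcsin(sin φ₁ cos δ + cos φ₁ sin δ cos θ)
   = arcsin(-0.28570·-0.04255 + 0.95832·0.99909·-0.75700) = -45.44928°
λ₂ = λ₁ + atan2(sin θ sin δ cos φ₁, cos δ − sin φ₁ sin φ₂) = -162.24207°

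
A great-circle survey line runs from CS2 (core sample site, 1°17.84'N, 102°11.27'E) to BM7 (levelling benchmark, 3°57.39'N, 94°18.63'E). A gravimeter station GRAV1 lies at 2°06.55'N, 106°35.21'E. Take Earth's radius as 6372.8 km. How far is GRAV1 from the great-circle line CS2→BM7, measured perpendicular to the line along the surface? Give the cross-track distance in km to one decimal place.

CS2: φ = +1.29733°, λ = +102.18783°
BM7: φ = +3.95650°, λ = +94.31050°
GRAV1: φ = +2.10917°, λ = +106.58683°
δ₁₃ = central angle CS2→GRAV1 = 0.078040 rad  (haversine)
θ₁₃ = bearing CS2→GRAV1 = 79.479°,  θ₁₂ = bearing CS2→BM7 = 288.823°
dₓₜ = R·arcsin(sin δ₁₃ · sin(θ₁₃ − θ₁₂)) = 6372.8·arcsin(0.07796·sin(-209.344°)) = 243.533 km
|dₓₜ| = 243.533 km

243.5 km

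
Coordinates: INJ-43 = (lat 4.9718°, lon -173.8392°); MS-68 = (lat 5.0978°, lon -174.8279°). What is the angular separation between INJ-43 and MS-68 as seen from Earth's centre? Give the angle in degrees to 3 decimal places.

0.993°

Δφ = 0.1260°,  Δλ = -0.9887°
a = sin²(Δφ/2) + cos φ₁ cos φ₂ sin²(Δλ/2) = 0.000075
c = 2·arcsin(√a) = 0.017330 rad = 0.9929°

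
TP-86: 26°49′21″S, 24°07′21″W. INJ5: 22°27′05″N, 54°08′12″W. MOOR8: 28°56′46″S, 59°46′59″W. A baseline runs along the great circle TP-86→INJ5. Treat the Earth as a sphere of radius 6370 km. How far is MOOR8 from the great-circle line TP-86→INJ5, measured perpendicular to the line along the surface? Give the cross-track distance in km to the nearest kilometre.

3241 km

TP-86: φ = -26.82250°, λ = -24.12250°
INJ5: φ = +22.45139°, λ = -54.13667°
MOOR8: φ = -28.94611°, λ = -59.78306°
δ₁₃ = central angle TP-86→MOOR8 = 0.549323 rad  (haversine)
θ₁₃ = bearing TP-86→MOOR8 = 257.714°,  θ₁₂ = bearing TP-86→INJ5 = 326.630°
dₓₜ = R·arcsin(sin δ₁₃ · sin(θ₁₃ − θ₁₂)) = 6370·arcsin(0.52211·sin(-68.916°)) = -3241.247 km
|dₓₜ| = 3241.247 km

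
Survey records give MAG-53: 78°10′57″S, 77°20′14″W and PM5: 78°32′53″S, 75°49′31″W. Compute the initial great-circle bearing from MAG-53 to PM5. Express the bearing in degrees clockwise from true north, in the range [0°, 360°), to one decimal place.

140.9°

MAG-53: φ = -78.18250°, λ = -77.33722°
PM5: φ = -78.54806°, λ = -75.82528°
Δλ = 1.5119°
y = sin Δλ · cos φ₂ = 0.005239
x = cos φ₁ sin φ₂ − sin φ₁ cos φ₂ cos Δλ = -0.006448
θ = atan2(y, x) = 140.9067° → 140.9067° (mod 360°)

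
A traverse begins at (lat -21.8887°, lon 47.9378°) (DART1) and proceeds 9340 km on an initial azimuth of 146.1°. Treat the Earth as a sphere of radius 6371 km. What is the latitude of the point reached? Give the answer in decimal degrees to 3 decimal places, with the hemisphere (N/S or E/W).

53.605°S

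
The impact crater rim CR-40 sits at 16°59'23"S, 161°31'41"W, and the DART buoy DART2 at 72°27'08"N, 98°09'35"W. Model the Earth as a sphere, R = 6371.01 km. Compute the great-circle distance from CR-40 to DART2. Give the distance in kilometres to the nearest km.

10963 km

CR-40: φ = -16.98972°, λ = -161.52806°
DART2: φ = +72.45222°, λ = -98.15972°
Δφ = 89.4419°,  Δλ = 63.3683°
a = sin²(Δφ/2) + cos φ₁ cos φ₂ sin²(Δλ/2) = 0.574676
c = 2·arcsin(√a) = 1.720710 rad = 98.5894°
d = R·c = 6371.01 × 1.720710 = 10962.7 km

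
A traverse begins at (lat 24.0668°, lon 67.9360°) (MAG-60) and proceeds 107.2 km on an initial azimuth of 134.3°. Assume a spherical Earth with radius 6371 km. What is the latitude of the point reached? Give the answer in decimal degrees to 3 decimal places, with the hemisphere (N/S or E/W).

δ = d/R = 107.2/6371 = 0.016826 rad
φ₂ = arcsin(sin φ₁ cos δ + cos φ₁ sin δ cos θ)
   = arcsin(0.40780·0.99986 + 0.91307·0.01683·-0.69842) = 23.39165°
λ₂ = λ₁ + atan2(sin θ sin δ cos φ₁, cos δ − sin φ₁ sin φ₂) = 68.68775°

23.392°N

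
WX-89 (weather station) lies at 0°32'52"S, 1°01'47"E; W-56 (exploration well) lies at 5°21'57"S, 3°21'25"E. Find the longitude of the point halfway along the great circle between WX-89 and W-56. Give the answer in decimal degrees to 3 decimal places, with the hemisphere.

2.191°E

WX-89: φ = -0.54778°, λ = +1.02972°
W-56: φ = -5.36583°, λ = +3.35694°
Bx = cos φ₂ cos Δλ = 0.994797,  By = cos φ₂ sin Δλ = 0.040429
φₘ = atan2(sin φ₁ + sin φ₂, √((cos φ₁ + Bx)² + By²)) = -2.95741°
λₘ = λ₁ + atan2(By, cos φ₁ + Bx) = 2.19080°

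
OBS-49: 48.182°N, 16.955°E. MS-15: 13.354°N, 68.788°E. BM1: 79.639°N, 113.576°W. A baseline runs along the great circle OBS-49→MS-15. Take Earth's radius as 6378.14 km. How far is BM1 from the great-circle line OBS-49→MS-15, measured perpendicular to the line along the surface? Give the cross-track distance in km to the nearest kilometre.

δ₁₃ = central angle OBS-49→BM1 = 0.856369 rad  (haversine)
θ₁₃ = bearing OBS-49→BM1 = 349.575°,  θ₁₂ = bearing OBS-49→MS-15 = 111.029°
dₓₜ = R·arcsin(sin δ₁₃ · sin(θ₁₃ − θ₁₂)) = 6378.14·arcsin(0.75547·sin(238.546°)) = -4466.720 km
|dₓₜ| = 4466.720 km

4467 km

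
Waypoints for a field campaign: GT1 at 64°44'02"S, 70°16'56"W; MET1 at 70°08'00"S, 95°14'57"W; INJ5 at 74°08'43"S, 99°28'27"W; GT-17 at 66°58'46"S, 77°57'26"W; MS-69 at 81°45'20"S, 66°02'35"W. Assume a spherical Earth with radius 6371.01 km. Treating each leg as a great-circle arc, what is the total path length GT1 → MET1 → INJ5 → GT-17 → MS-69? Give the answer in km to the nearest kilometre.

4466 km

GT1: φ = -64.73389°, λ = -70.28222°
MET1: φ = -70.13333°, λ = -95.24917°
INJ5: φ = -74.14528°, λ = -99.47417°
GT-17: φ = -66.97944°, λ = -77.95722°
MS-69: φ = -81.75556°, λ = -66.04306°
GT1→MET1: c = 0.189978 rad, d = 1210.35 km
MET1→INJ5: c = 0.073540 rad, d = 468.52 km
INJ5→GT-17: c = 0.174902 rad, d = 1114.30 km
GT-17→MS-69: c = 0.262587 rad, d = 1672.94 km
Total = 1210.35 + 468.52 + 1114.30 + 1672.94 = 4466.12 km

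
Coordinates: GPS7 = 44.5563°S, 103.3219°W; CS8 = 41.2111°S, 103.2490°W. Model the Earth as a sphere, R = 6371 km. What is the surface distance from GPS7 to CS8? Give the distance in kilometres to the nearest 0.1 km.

Δφ = 3.3452°,  Δλ = 0.0729°
a = sin²(Δφ/2) + cos φ₁ cos φ₂ sin²(Δλ/2) = 0.000852
c = 2·arcsin(√a) = 0.058392 rad = 3.3456°
d = R·c = 6371 × 0.058392 = 372.0 km

372.0 km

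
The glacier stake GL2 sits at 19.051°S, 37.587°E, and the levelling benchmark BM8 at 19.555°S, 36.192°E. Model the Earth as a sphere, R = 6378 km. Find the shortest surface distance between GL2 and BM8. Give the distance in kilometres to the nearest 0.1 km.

Δφ = -0.5040°,  Δλ = -1.3950°
a = sin²(Δφ/2) + cos φ₁ cos φ₂ sin²(Δλ/2) = 0.000151
c = 2·arcsin(√a) = 0.024605 rad = 1.4097°
d = R·c = 6378 × 0.024605 = 156.9 km

156.9 km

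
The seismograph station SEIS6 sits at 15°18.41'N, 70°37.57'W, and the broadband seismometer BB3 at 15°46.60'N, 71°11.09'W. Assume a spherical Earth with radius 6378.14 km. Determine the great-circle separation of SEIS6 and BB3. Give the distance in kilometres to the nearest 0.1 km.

SEIS6: φ = +15.30683°, λ = -70.62617°
BB3: φ = +15.77667°, λ = -71.18483°
Δφ = 0.4698°,  Δλ = -0.5587°
a = sin²(Δφ/2) + cos φ₁ cos φ₂ sin²(Δλ/2) = 0.000039
c = 2·arcsin(√a) = 0.012470 rad = 0.7145°
d = R·c = 6378.14 × 0.012470 = 79.5 km

79.5 km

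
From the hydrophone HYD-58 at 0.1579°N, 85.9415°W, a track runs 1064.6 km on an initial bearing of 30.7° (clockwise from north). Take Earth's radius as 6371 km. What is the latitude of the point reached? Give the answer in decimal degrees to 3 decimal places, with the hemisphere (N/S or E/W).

8.380°N

δ = d/R = 1064.6/6371 = 0.167101 rad
φ₂ = arcsin(sin φ₁ cos δ + cos φ₁ sin δ cos θ)
   = arcsin(0.00276·0.98607 + 1.00000·0.16632·0.85985) = 8.37963°
λ₂ = λ₁ + atan2(sin θ sin δ cos φ₁, cos δ − sin φ₁ sin φ₂) = -81.01763°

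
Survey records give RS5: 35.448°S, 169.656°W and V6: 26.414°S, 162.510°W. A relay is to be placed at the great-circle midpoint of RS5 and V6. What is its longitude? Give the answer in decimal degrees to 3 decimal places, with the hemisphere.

165.914°W

Bx = cos φ₂ cos Δλ = 0.888646,  By = cos φ₂ sin Δλ = 0.111411
φₘ = atan2(sin φ₁ + sin φ₂, √((cos φ₁ + Bx)² + By²)) = -30.98006°
λₘ = λ₁ + atan2(By, cos φ₁ + Bx) = -165.91364°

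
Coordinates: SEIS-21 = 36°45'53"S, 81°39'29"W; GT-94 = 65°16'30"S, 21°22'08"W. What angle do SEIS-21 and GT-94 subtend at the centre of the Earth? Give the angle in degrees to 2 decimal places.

44.79°

SEIS-21: φ = -36.76472°, λ = -81.65806°
GT-94: φ = -65.27500°, λ = -21.36889°
Δφ = -28.5103°,  Δλ = 60.2892°
a = sin²(Δφ/2) + cos φ₁ cos φ₂ sin²(Δλ/2) = 0.145135
c = 2·arcsin(√a) = 0.781682 rad = 44.7871°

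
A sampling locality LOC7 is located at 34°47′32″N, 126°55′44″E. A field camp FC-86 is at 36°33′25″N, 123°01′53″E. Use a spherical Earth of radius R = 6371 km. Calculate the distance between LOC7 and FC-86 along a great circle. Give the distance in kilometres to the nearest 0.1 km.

LOC7: φ = +34.79222°, λ = +126.92889°
FC-86: φ = +36.55694°, λ = +123.03139°
Δφ = 1.7647°,  Δλ = -3.8975°
a = sin²(Δφ/2) + cos φ₁ cos φ₂ sin²(Δλ/2) = 0.001000
c = 2·arcsin(√a) = 0.063255 rad = 3.6242°
d = R·c = 6371 × 0.063255 = 403.0 km

403.0 km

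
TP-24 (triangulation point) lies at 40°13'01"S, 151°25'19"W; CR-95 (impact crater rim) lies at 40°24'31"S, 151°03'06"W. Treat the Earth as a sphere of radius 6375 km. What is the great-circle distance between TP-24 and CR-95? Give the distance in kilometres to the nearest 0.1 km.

TP-24: φ = -40.21694°, λ = -151.42194°
CR-95: φ = -40.40861°, λ = -151.05167°
Δφ = -0.1917°,  Δλ = 0.3703°
a = sin²(Δφ/2) + cos φ₁ cos φ₂ sin²(Δλ/2) = 0.000009
c = 2·arcsin(√a) = 0.005956 rad = 0.3413°
d = R·c = 6375 × 0.005956 = 38.0 km

38.0 km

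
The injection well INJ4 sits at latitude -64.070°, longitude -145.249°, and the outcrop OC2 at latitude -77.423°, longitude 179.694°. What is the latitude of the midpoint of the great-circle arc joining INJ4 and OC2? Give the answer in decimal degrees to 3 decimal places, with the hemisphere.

Bx = cos φ₂ cos Δλ = 0.178247,  By = cos φ₂ sin Δλ = -0.125074
φₘ = atan2(sin φ₁ + sin φ₂, √((cos φ₁ + Bx)² + By²)) = -71.48293°
λₘ = λ₁ + atan2(By, cos φ₁ + Bx) = -156.73519°

71.483°S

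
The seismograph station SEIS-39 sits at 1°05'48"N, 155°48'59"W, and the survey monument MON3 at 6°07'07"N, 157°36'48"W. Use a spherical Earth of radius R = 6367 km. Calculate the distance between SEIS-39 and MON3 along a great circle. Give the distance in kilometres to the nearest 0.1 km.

592.6 km

SEIS-39: φ = +1.09667°, λ = -155.81639°
MON3: φ = +6.11861°, λ = -157.61333°
Δφ = 5.0219°,  Δλ = -1.7969°
a = sin²(Δφ/2) + cos φ₁ cos φ₂ sin²(Δλ/2) = 0.002164
c = 2·arcsin(√a) = 0.093067 rad = 5.3324°
d = R·c = 6367 × 0.093067 = 592.6 km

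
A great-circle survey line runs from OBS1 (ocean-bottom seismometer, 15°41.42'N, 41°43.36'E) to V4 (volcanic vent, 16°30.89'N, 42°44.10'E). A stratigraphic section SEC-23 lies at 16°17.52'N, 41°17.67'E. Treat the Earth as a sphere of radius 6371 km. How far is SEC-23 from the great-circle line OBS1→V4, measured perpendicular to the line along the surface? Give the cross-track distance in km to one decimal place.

80.6 km

OBS1: φ = +15.69033°, λ = +41.72267°
V4: φ = +16.51483°, λ = +42.73500°
SEC-23: φ = +16.29200°, λ = +41.29450°
δ₁₃ = central angle OBS1→SEC-23 = 0.012723 rad  (haversine)
θ₁₃ = bearing OBS1→SEC-23 = 325.683°,  θ₁₂ = bearing OBS1→V4 = 49.572°
dₓₜ = R·arcsin(sin δ₁₃ · sin(θ₁₃ − θ₁₂)) = 6371·arcsin(0.01272·sin(276.111°)) = -80.598 km
|dₓₜ| = 80.598 km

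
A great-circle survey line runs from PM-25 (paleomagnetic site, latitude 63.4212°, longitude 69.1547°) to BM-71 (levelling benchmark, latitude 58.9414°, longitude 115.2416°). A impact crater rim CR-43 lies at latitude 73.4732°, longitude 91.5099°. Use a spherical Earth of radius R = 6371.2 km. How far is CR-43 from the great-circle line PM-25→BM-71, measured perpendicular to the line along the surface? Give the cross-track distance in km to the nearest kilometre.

1106 km

δ₁₃ = central angle PM-25→CR-43 = 0.223697 rad  (haversine)
θ₁₃ = bearing PM-25→CR-43 = 29.191°,  θ₁₂ = bearing PM-25→BM-71 = 80.338°
dₓₜ = R·arcsin(sin δ₁₃ · sin(θ₁₃ − θ₁₂)) = 6371.2·arcsin(0.22184·sin(-51.146°)) = -1106.204 km
|dₓₜ| = 1106.204 km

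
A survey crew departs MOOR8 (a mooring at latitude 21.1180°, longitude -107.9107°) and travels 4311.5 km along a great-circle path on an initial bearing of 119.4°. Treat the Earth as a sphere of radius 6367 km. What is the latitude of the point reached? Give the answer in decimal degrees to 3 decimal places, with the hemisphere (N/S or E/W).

0.352°S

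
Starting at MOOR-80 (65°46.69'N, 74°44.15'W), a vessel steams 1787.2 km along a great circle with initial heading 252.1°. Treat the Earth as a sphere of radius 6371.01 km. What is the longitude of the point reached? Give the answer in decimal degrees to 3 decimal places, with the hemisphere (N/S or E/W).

MOOR-80: φ = +65.77817°, λ = -74.73583°
δ = d/R = 1787.2/6371.01 = 0.280521 rad
φ₂ = arcsin(sin φ₁ cos δ + cos φ₁ sin δ cos θ)
   = arcsin(0.91196·0.96091 + 0.41027·0.27686·-0.30736) = 57.28879°
λ₂ = λ₁ + atan2(sin θ sin δ cos φ₁, cos δ − sin φ₁ sin φ₂) = -103.91311°

103.913°W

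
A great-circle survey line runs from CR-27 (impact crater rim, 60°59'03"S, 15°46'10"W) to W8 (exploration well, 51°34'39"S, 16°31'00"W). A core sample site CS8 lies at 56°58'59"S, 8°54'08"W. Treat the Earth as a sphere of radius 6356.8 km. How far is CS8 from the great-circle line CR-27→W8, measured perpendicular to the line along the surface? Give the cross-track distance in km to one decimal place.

CR-27: φ = -60.98417°, λ = -15.76944°
W8: φ = -51.57750°, λ = -16.51667°
CS8: φ = -56.98306°, λ = -8.90222°
δ₁₃ = central angle CR-27→CS8 = 0.093129 rad  (haversine)
θ₁₃ = bearing CR-27→CS8 = 44.475°,  θ₁₂ = bearing CR-27→W8 = 357.160°
dₓₜ = R·arcsin(sin δ₁₃ · sin(θ₁₃ − θ₁₂)) = 6356.8·arcsin(0.09299·sin(-312.686°)) = 434.883 km
|dₓₜ| = 434.883 km

434.9 km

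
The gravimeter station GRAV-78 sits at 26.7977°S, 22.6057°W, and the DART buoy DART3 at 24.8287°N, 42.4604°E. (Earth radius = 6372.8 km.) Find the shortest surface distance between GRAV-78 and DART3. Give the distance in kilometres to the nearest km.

Δφ = 51.6264°,  Δλ = 65.0661°
a = sin²(Δφ/2) + cos φ₁ cos φ₂ sin²(Δλ/2) = 0.423898
c = 2·arcsin(√a) = 1.417999 rad = 81.2454°
d = R·c = 6372.8 × 1.417999 = 9036.6 km

9037 km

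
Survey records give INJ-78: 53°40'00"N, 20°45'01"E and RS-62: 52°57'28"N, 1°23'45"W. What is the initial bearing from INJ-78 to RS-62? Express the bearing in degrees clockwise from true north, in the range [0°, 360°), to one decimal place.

275.9°

INJ-78: φ = +53.66667°, λ = +20.75028°
RS-62: φ = +52.95778°, λ = -1.39583°
Δλ = -22.1461°
y = sin Δλ · cos φ₂ = -0.227088
x = cos φ₁ sin φ₂ − sin φ₁ cos φ₂ cos Δλ = 0.023430
θ = atan2(y, x) = -84.1094° → 275.8906° (mod 360°)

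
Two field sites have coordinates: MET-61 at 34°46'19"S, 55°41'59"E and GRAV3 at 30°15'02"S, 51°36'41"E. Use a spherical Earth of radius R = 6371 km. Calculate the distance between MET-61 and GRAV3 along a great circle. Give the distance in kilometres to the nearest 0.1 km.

MET-61: φ = -34.77194°, λ = +55.69972°
GRAV3: φ = -30.25056°, λ = +51.61139°
Δφ = 4.5214°,  Δλ = -4.0883°
a = sin²(Δφ/2) + cos φ₁ cos φ₂ sin²(Δλ/2) = 0.002459
c = 2·arcsin(√a) = 0.099214 rad = 5.6845°
d = R·c = 6371 × 0.099214 = 632.1 km

632.1 km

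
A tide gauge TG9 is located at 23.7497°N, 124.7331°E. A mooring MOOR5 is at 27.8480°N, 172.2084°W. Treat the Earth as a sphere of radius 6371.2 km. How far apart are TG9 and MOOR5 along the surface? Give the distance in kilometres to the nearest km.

Δφ = 4.0983°,  Δλ = 63.0585°
a = sin²(Δφ/2) + cos φ₁ cos φ₂ sin²(Δλ/2) = 0.222593
c = 2·arcsin(√a) = 0.982656 rad = 56.3020°
d = R·c = 6371.2 × 0.982656 = 6260.7 km

6261 km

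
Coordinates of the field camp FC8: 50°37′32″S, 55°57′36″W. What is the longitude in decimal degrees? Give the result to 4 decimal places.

55.9600°W

55° + 57′/60 + 36″/3600 = 55 + 0.95000 + 0.01000 = 55.9600°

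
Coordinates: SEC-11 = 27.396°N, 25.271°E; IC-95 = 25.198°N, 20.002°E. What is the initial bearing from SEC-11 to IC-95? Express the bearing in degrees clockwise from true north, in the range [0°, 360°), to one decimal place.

246.2°

Δλ = -5.2690°
y = sin Δλ · cos φ₂ = -0.083093
x = cos φ₁ sin φ₂ − sin φ₁ cos φ₂ cos Δλ = -0.036594
θ = atan2(y, x) = -113.7683° → 246.2317° (mod 360°)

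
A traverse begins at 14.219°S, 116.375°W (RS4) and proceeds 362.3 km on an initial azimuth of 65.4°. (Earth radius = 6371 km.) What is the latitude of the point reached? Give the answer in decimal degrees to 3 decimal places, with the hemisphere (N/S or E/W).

12.844°S

δ = d/R = 362.3/6371 = 0.056867 rad
φ₂ = arcsin(sin φ₁ cos δ + cos φ₁ sin δ cos θ)
   = arcsin(-0.24563·0.99838 + 0.96936·0.05684·0.41628) = -12.84397°
λ₂ = λ₁ + atan2(sin θ sin δ cos φ₁, cos δ − sin φ₁ sin φ₂) = -113.33668°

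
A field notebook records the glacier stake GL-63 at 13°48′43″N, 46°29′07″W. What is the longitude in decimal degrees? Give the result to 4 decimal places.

46.4853°W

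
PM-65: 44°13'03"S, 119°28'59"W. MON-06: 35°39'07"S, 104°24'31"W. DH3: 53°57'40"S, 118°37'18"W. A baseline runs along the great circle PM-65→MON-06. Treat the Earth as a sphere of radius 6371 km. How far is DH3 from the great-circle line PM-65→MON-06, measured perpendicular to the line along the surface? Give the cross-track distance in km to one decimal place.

952.7 km

PM-65: φ = -44.21750°, λ = -119.48306°
MON-06: φ = -35.65194°, λ = -104.40861°
DH3: φ = -53.96111°, λ = -118.62167°
δ₁₃ = central angle PM-65→DH3 = 0.170339 rad  (haversine)
θ₁₃ = bearing PM-65→DH3 = 177.009°,  θ₁₂ = bearing PM-65→MON-06 = 58.512°
dₓₜ = R·arcsin(sin δ₁₃ · sin(θ₁₃ − θ₁₂)) = 6371·arcsin(0.16952·sin(118.497°)) = 952.689 km
|dₓₜ| = 952.689 km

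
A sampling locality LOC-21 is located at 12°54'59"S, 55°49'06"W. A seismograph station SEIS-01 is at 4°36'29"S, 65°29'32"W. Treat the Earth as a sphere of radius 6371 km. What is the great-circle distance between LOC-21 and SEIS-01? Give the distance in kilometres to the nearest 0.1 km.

1407.7 km

LOC-21: φ = -12.91639°, λ = -55.81833°
SEIS-01: φ = -4.60806°, λ = -65.49222°
Δφ = 8.3083°,  Δλ = -9.6739°
a = sin²(Δφ/2) + cos φ₁ cos φ₂ sin²(Δλ/2) = 0.012155
c = 2·arcsin(√a) = 0.220951 rad = 12.6595°
d = R·c = 6371 × 0.220951 = 1407.7 km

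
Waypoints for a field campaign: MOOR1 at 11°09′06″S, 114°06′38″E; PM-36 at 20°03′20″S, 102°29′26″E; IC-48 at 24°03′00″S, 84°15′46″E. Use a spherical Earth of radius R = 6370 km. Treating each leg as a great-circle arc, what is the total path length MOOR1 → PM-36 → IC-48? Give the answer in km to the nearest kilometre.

MOOR1: φ = -11.15167°, λ = +114.11056°
PM-36: φ = -20.05556°, λ = +102.49056°
IC-48: φ = -24.05000°, λ = +84.26278°
MOOR1→PM-36: c = 0.249400 rad, d = 1588.68 km
PM-36→IC-48: c = 0.302730 rad, d = 1928.39 km
Total = 1588.68 + 1928.39 = 3517.07 km

3517 km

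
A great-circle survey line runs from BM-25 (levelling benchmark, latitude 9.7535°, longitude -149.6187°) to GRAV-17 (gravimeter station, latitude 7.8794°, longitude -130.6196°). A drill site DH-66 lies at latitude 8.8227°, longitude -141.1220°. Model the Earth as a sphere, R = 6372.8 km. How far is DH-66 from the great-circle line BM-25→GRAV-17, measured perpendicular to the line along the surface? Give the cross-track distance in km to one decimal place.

23.8 km

δ₁₃ = central angle BM-25→DH-66 = 0.147245 rad  (haversine)
θ₁₃ = bearing BM-25→DH-66 = 95.636°,  θ₁₂ = bearing BM-25→GRAV-17 = 94.179°
dₓₜ = R·arcsin(sin δ₁₃ · sin(θ₁₃ − θ₁₂)) = 6372.8·arcsin(0.14671·sin(1.457°)) = 23.769 km
|dₓₜ| = 23.769 km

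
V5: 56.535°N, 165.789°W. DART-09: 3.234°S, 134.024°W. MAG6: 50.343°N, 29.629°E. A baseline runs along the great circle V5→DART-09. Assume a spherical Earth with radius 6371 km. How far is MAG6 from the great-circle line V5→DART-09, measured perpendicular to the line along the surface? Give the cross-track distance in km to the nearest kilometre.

2657 km

δ₁₃ = central angle V5→MAG6 = 1.262958 rad  (haversine)
θ₁₃ = bearing V5→MAG6 = 349.744°,  θ₁₂ = bearing V5→DART-09 = 144.588°
dₓₜ = R·arcsin(sin δ₁₃ · sin(θ₁₃ − θ₁₂)) = 6371·arcsin(0.95299·sin(205.157°)) = -2657.383 km
|dₓₜ| = 2657.383 km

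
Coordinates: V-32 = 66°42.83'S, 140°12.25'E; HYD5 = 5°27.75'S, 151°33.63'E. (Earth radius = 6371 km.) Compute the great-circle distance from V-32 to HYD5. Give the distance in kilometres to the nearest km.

6867 km

V-32: φ = -66.71383°, λ = +140.20417°
HYD5: φ = -5.46250°, λ = +151.56050°
Δφ = 61.2513°,  Δλ = 11.3563°
a = sin²(Δφ/2) + cos φ₁ cos φ₂ sin²(Δλ/2) = 0.263368
c = 2·arcsin(√a) = 1.077804 rad = 61.7536°
d = R·c = 6371 × 1.077804 = 6866.7 km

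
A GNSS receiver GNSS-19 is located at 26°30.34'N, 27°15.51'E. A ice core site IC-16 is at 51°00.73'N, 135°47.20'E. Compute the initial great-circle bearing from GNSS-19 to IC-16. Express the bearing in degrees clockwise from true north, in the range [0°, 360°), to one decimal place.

37.2°

GNSS-19: φ = +26.50567°, λ = +27.25850°
IC-16: φ = +51.01217°, λ = +135.78667°
Δλ = 108.5282°
y = sin Δλ · cos φ₂ = 0.596545
x = cos φ₁ sin φ₂ − sin φ₁ cos φ₂ cos Δλ = 0.784805
θ = atan2(y, x) = 37.2391° → 37.2391° (mod 360°)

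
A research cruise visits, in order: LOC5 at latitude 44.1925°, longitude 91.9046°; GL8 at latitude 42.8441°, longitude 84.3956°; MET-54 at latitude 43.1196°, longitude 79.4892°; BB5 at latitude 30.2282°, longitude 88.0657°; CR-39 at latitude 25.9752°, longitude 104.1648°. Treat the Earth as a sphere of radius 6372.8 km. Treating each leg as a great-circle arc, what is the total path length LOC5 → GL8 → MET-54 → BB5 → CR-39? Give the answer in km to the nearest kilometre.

4294 km

LOC5→GL8: c = 0.097868 rad, d = 623.69 km
GL8→MET-54: c = 0.062822 rad, d = 400.35 km
MET-54→BB5: c = 0.254687 rad, d = 1623.07 km
BB5→CR-39: c = 0.258459 rad, d = 1647.11 km
Total = 623.69 + 400.35 + 1623.07 + 1647.11 = 4294.22 km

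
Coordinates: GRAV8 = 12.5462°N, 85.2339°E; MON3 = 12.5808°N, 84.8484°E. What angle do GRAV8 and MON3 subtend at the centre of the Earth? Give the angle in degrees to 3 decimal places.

0.378°

Δφ = 0.0346°,  Δλ = -0.3855°
a = sin²(Δφ/2) + cos φ₁ cos φ₂ sin²(Δλ/2) = 0.000011
c = 2·arcsin(√a) = 0.006595 rad = 0.3779°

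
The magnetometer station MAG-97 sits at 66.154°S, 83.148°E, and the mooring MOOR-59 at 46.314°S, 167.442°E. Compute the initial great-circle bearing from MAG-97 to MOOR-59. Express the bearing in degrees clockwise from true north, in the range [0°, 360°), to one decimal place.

Δλ = 84.2940°
y = sin Δλ · cos φ₂ = 0.687283
x = cos φ₁ sin φ₂ − sin φ₁ cos φ₂ cos Δλ = -0.229539
θ = atan2(y, x) = 108.4683° → 108.4683° (mod 360°)

108.5°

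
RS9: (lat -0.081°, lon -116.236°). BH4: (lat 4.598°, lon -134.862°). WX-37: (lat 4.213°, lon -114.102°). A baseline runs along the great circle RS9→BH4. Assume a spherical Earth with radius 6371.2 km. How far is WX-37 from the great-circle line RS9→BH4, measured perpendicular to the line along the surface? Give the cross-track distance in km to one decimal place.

521.4 km

δ₁₃ = central angle RS9→WX-37 = 0.083675 rad  (haversine)
θ₁₃ = bearing RS9→WX-37 = 26.381°,  θ₁₂ = bearing RS9→BH4 = 284.359°
dₓₜ = R·arcsin(sin δ₁₃ · sin(θ₁₃ − θ₁₂)) = 6371.2·arcsin(0.08358·sin(-257.978°)) = 521.389 km
|dₓₜ| = 521.389 km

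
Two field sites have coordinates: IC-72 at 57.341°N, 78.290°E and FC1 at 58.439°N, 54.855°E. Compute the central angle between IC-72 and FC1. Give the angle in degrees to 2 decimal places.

12.44°

Δφ = 1.0980°,  Δλ = -23.4350°
a = sin²(Δφ/2) + cos φ₁ cos φ₂ sin²(Δλ/2) = 0.011741
c = 2·arcsin(√a) = 0.217140 rad = 12.4412°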